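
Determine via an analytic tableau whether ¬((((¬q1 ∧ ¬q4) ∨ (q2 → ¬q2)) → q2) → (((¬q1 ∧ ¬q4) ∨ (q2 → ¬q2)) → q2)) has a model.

Unsatisfiable

Initial set: {¬((((¬q1 ∧ ¬q4) ∨ (q2 → ¬q2)) → q2) → (((¬q1 ∧ ¬q4) ∨ (q2 → ¬q2)) → q2))}.
¬((((¬q1 ∧ ¬q4) ∨ (q2 → ¬q2)) → q2) → (((¬q1 ∧ ¬q4) ∨ (q2 → ¬q2)) → q2)): α-rule — add (((¬q1 ∧ ¬q4) ∨ (q2 → ¬q2)) → q2), ¬(((¬q1 ∧ ¬q4) ∨ (q2 → ¬q2)) → q2).
¬(((¬q1 ∧ ¬q4) ∨ (q2 → ¬q2)) → q2): α-rule — add ((¬q1 ∧ ¬q4) ∨ (q2 → ¬q2)), ¬q2.
(((¬q1 ∧ ¬q4) ∨ (q2 → ¬q2)) → q2): β-rule — branch into ¬((¬q1 ∧ ¬q4) ∨ (q2 → ¬q2))  //  q2.
  branch 1 (add ¬((¬q1 ∧ ¬q4) ∨ (q2 → ¬q2))):
    ¬((¬q1 ∧ ¬q4) ∨ (q2 → ¬q2)): α-rule — add ¬(¬q1 ∧ ¬q4), ¬(q2 → ¬q2).
    ¬(q2 → ¬q2): α-rule — add q2, ¬¬q2.
    × closes — contains both q2 and ¬q2.
  branch 2 (add q2):
    × closes — contains both q2 and ¬q2.
All 2 branches close.
Every branch closed; the formula is unsatisfiable.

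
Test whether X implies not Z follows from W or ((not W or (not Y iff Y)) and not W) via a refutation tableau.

No

Initial set: {(W or ((not W or (not Y iff Y)) and not W)); not (X implies not Z)}.
not (X implies not Z): α-rule — add X, not not Z.
(W or ((not W or (not Y iff Y)) and not W)): β-rule — branch into W  //  ((not W or (not Y iff Y)) and not W).
  branch 1 (add W):
    ○ open, literals {W=true, X=true, Z=true}.
  branch 2 (add ((not W or (not Y iff Y)) and not W)):
    ((not W or (not Y iff Y)) and not W): α-rule — add (not W or (not Y iff Y)), not W.
    (not W or (not Y iff Y)): β-rule — branch into not W  //  (not Y iff Y).
      branch 2.1 (add not W):
        ○ open, literals {W=false, X=true, Z=true}.
      branch 2.2 (add (not Y iff Y)):
        (not Y iff Y): β-rule — branch into not Y, Y  //  not not Y, not Y.
          branch 2.2.1 (add not Y, Y):
            × closes — contains both Y and not Y.
          branch 2.2.2 (add not not Y, not Y):
            × closes — contains both Y and not Y.
2 branches closed, 2 open.
An open branch gives a countermodel: W=true, X=true, Z=true (unmentioned atoms arbitrary); the premises hold there but the conclusion fails.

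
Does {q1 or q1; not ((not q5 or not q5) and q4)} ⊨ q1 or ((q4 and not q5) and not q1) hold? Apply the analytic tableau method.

Initial set: {(q1 or q1); not ((not q5 or not q5) and q4); not (q1 or ((q4 and not q5) and not q1))}.
not (q1 or ((q4 and not q5) and not q1)): α-rule — add not q1, not ((q4 and not q5) and not q1).
(q1 or q1): β-rule — branch into q1  //  q1.
  branch 1 (add q1):
    × closes — contains both q1 and not q1.
  branch 2 (add q1):
    × closes — contains both q1 and not q1.
All 2 branches close.
Every branch closed, so the premises entail the conclusion.

Yes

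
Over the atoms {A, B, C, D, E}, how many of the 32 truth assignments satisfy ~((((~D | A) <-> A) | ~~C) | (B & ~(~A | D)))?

4

Initial set: {~((((~D | A) <-> A) | ~~C) | (B & ~(~A | D)))}.
~((((~D | A) <-> A) | ~~C) | (B & ~(~A | D))): α-rule — add ~(((~D | A) <-> A) | ~~C), ~(B & ~(~A | D)).
~(((~D | A) <-> A) | ~~C): α-rule — add ~((~D | A) <-> A), ~~~C.
~~~C: drop double negation, giving ~C.
~(B & ~(~A | D)): β-rule — branch into ~B  //  ~~(~A | D).
  branch 1 (add ~B):
    ~((~D | A) <-> A): β-rule — branch into (~D | A), ~A  //  ~(~D | A), A.
      branch 1.1 (add (~D | A), ~A):
        (~D | A): β-rule — branch into ~D  //  A.
          branch 1.1.1 (add ~D):
            ○ open, literals {A=false, B=false, C=false, D=false}.
          branch 1.1.2 (add A):
            × closes — contains both A and ~A.
      branch 1.2 (add ~(~D | A), A):
        ~(~D | A): α-rule — add ~~D, ~A.
        × closes — contains both A and ~A.
  branch 2 (add ~~(~A | D)):
    ~((~D | A) <-> A): β-rule — branch into (~D | A), ~A  //  ~(~D | A), A.
      branch 2.1 (add (~D | A), ~A):
        ~~(~A | D): β-rule — branch into ~A  //  D.
          branch 2.1.1 (add ~A):
            (~D | A): β-rule — branch into ~D  //  A.
              branch 2.1.1.1 (add ~D):
                ○ open, literals {A=false, C=false, D=false}.
              branch 2.1.1.2 (add A):
                × closes — contains both A and ~A.
          branch 2.1.2 (add D):
            (~D | A): β-rule — branch into ~D  //  A.
              branch 2.1.2.1 (add ~D):
                × closes — contains both D and ~D.
              branch 2.1.2.2 (add A):
                × closes — contains both A and ~A.
      branch 2.2 (add ~(~D | A), A):
        ~(~D | A): α-rule — add ~~D, ~A.
        × closes — contains both A and ~A.
6 branches closed, 2 open.
Each open branch fixes some atoms; the unmentioned ones are free. Counting distinct full assignments: branch {A=false, B=false, C=false, D=false} (E) contributes 2 new; branch {A=false, C=false, D=false} (B, E) contributes 2 new. Total: 4.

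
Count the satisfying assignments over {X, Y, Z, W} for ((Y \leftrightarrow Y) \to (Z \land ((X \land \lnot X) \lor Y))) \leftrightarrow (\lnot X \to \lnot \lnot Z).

8

Initial set: {(((Y \leftrightarrow Y) \to (Z \land ((X \land \lnot X) \lor Y))) \leftrightarrow (\lnot X \to \lnot \lnot Z))}.
(((Y \leftrightarrow Y) \to (Z \land ((X \land \lnot X) \lor Y))) \leftrightarrow (\lnot X \to \lnot \lnot Z)): β-rule — branch into ((Y \leftrightarrow Y) \to (Z \land ((X \land \lnot X) \lor Y))), (\lnot X \to \lnot \lnot Z)  //  \lnot ((Y \leftrightarrow Y) \to (Z \land ((X \land \lnot X) \lor Y))), \lnot (\lnot X \to \lnot \lnot Z).
  branch 1 (add ((Y \leftrightarrow Y) \to (Z \land ((X \land \lnot X) \lor Y))), (\lnot X \to \lnot \lnot Z)):
    ((Y \leftrightarrow Y) \to (Z \land ((X \land \lnot X) \lor Y))): β-rule — branch into \lnot (Y \leftrightarrow Y)  //  (Z \land ((X \land \lnot X) \lor Y)).
      branch 1.1 (add \lnot (Y \leftrightarrow Y)):
        (\lnot X \to \lnot \lnot Z): β-rule — branch into \lnot \lnot X  //  \lnot \lnot Z.
          branch 1.1.1 (add \lnot \lnot X):
            \lnot (Y \leftrightarrow Y): β-rule — branch into Y, \lnot Y  //  \lnot Y, Y.
              branch 1.1.1.1 (add Y, \lnot Y):
                × closes — contains both Y and \lnot Y.
              branch 1.1.1.2 (add \lnot Y, Y):
                × closes — contains both Y and \lnot Y.
          branch 1.1.2 (add \lnot \lnot Z):
            \lnot \lnot Z: drop double negation, giving Z.
            \lnot (Y \leftrightarrow Y): β-rule — branch into Y, \lnot Y  //  \lnot Y, Y.
              branch 1.1.2.1 (add Y, \lnot Y):
                × closes — contains both Y and \lnot Y.
              branch 1.1.2.2 (add \lnot Y, Y):
                × closes — contains both Y and \lnot Y.
      branch 1.2 (add (Z \land ((X \land \lnot X) \lor Y))):
        (Z \land ((X \land \lnot X) \lor Y)): α-rule — add Z, ((X \land \lnot X) \lor Y).
        (\lnot X \to \lnot \lnot Z): β-rule — branch into \lnot \lnot X  //  \lnot \lnot Z.
          branch 1.2.1 (add \lnot \lnot X):
            ((X \land \lnot X) \lor Y): β-rule — branch into (X \land \lnot X)  //  Y.
              branch 1.2.1.1 (add (X \land \lnot X)):
                (X \land \lnot X): α-rule — add X, \lnot X.
                × closes — contains both X and \lnot X.
              branch 1.2.1.2 (add Y):
                ○ open, literals {X=T, Y=T, Z=T}.
          branch 1.2.2 (add \lnot \lnot Z):
            \lnot \lnot Z: drop double negation, giving Z.
            ((X \land \lnot X) \lor Y): β-rule — branch into (X \land \lnot X)  //  Y.
              branch 1.2.2.1 (add (X \land \lnot X)):
                (X \land \lnot X): α-rule — add X, \lnot X.
                × closes — contains both X and \lnot X.
              branch 1.2.2.2 (add Y):
                ○ open, literals {Y=T, Z=T}.
  branch 2 (add \lnot ((Y \leftrightarrow Y) \to (Z \land ((X \land \lnot X) \lor Y))), \lnot (\lnot X \to \lnot \lnot Z)):
    \lnot ((Y \leftrightarrow Y) \to (Z \land ((X \land \lnot X) \lor Y))): α-rule — add (Y \leftrightarrow Y), \lnot (Z \land ((X \land \lnot X) \lor Y)).
    \lnot (\lnot X \to \lnot \lnot Z): α-rule — add \lnot X, \lnot \lnot \lnot Z.
    \lnot \lnot \lnot Z: drop double negation, giving \lnot Z.
    (Y \leftrightarrow Y): β-rule — branch into Y, Y  //  \lnot Y, \lnot Y.
      branch 2.1 (add Y, Y):
        \lnot (Z \land ((X \land \lnot X) \lor Y)): β-rule — branch into \lnot Z  //  \lnot ((X \land \lnot X) \lor Y).
          branch 2.1.1 (add \lnot Z):
            ○ open, literals {X=F, Y=T, Z=F}.
          branch 2.1.2 (add \lnot ((X \land \lnot X) \lor Y)):
            \lnot ((X \land \lnot X) \lor Y): α-rule — add \lnot (X \land \lnot X), \lnot Y.
            × closes — contains both Y and \lnot Y.
      branch 2.2 (add \lnot Y, \lnot Y):
        \lnot (Z \land ((X \land \lnot X) \lor Y)): β-rule — branch into \lnot Z  //  \lnot ((X \land \lnot X) \lor Y).
          branch 2.2.1 (add \lnot Z):
            ○ open, literals {X=F, Y=F, Z=F}.
          branch 2.2.2 (add \lnot ((X \land \lnot X) \lor Y)):
            \lnot ((X \land \lnot X) \lor Y): α-rule — add \lnot (X \land \lnot X), \lnot Y.
            \lnot (X \land \lnot X): β-rule — branch into \lnot X  //  \lnot \lnot X.
              branch 2.2.2.1 (add \lnot X):
                ○ open, literals {X=F, Y=F, Z=F}.
              branch 2.2.2.2 (add \lnot \lnot X):
                × closes — contains both X and \lnot X.
8 branches closed, 5 open.
Each open branch fixes some atoms; the unmentioned ones are free. Counting distinct full assignments: branch {X=T, Y=T, Z=T} (W) contributes 2 new; branch {Y=T, Z=T} (X, W) contributes 2 new; branch {X=F, Y=T, Z=F} (W) contributes 2 new; branch {X=F, Y=F, Z=F} (W) contributes 2 new; branch {X=F, Y=F, Z=F} (W) contributes 0 new. Total: 8.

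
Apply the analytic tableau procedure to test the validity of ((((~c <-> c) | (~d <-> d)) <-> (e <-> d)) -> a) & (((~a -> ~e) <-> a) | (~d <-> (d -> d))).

Not valid

Assume the negation and expand:
Initial set: {~(((((~c <-> c) | (~d <-> d)) <-> (e <-> d)) -> a) & (((~a -> ~e) <-> a) | (~d <-> (d -> d))))}.
~(((((~c <-> c) | (~d <-> d)) <-> (e <-> d)) -> a) & (((~a -> ~e) <-> a) | (~d <-> (d -> d)))): β-rule — branch into ~((((~c <-> c) | (~d <-> d)) <-> (e <-> d)) -> a)  //  ~(((~a -> ~e) <-> a) | (~d <-> (d -> d))).
  branch 1 (add ~((((~c <-> c) | (~d <-> d)) <-> (e <-> d)) -> a)):
    ~((((~c <-> c) | (~d <-> d)) <-> (e <-> d)) -> a): α-rule — add (((~c <-> c) | (~d <-> d)) <-> (e <-> d)), ~a.
    (((~c <-> c) | (~d <-> d)) <-> (e <-> d)): β-rule — branch into ((~c <-> c) | (~d <-> d)), (e <-> d)  //  ~((~c <-> c) | (~d <-> d)), ~(e <-> d).
      branch 1.1 (add ((~c <-> c) | (~d <-> d)), (e <-> d)):
        ((~c <-> c) | (~d <-> d)): β-rule — branch into (~c <-> c)  //  (~d <-> d).
          branch 1.1.1 (add (~c <-> c)):
            (e <-> d): β-rule — branch into e, d  //  ~e, ~d.
              branch 1.1.1.1 (add e, d):
                (~c <-> c): β-rule — branch into ~c, c  //  ~~c, ~c.
                  branch 1.1.1.1.1 (add ~c, c):
                    × closes — contains both c and ~c.
                  branch 1.1.1.1.2 (add ~~c, ~c):
                    × closes — contains both c and ~c.
              branch 1.1.1.2 (add ~e, ~d):
                (~c <-> c): β-rule — branch into ~c, c  //  ~~c, ~c.
                  branch 1.1.1.2.1 (add ~c, c):
                    × closes — contains both c and ~c.
                  branch 1.1.1.2.2 (add ~~c, ~c):
                    × closes — contains both c and ~c.
          branch 1.1.2 (add (~d <-> d)):
            (e <-> d): β-rule — branch into e, d  //  ~e, ~d.
              branch 1.1.2.1 (add e, d):
                (~d <-> d): β-rule — branch into ~d, d  //  ~~d, ~d.
                  branch 1.1.2.1.1 (add ~d, d):
                    × closes — contains both d and ~d.
                  branch 1.1.2.1.2 (add ~~d, ~d):
                    × closes — contains both d and ~d.
              branch 1.1.2.2 (add ~e, ~d):
                (~d <-> d): β-rule — branch into ~d, d  //  ~~d, ~d.
                  branch 1.1.2.2.1 (add ~d, d):
                    × closes — contains both d and ~d.
                  branch 1.1.2.2.2 (add ~~d, ~d):
                    × closes — contains both d and ~d.
      branch 1.2 (add ~((~c <-> c) | (~d <-> d)), ~(e <-> d)):
        ~((~c <-> c) | (~d <-> d)): α-rule — add ~(~c <-> c), ~(~d <-> d).
        ~(e <-> d): β-rule — branch into e, ~d  //  ~e, d.
          branch 1.2.1 (add e, ~d):
            ~(~c <-> c): β-rule — branch into ~c, ~c  //  ~~c, c.
              branch 1.2.1.1 (add ~c, ~c):
                ~(~d <-> d): β-rule — branch into ~d, ~d  //  ~~d, d.
                  branch 1.2.1.1.1 (add ~d, ~d):
                    ○ open, literals {a=0, c=0, d=0, e=1}.
                  branch 1.2.1.1.2 (add ~~d, d):
                    × closes — contains both d and ~d.
              branch 1.2.1.2 (add ~~c, c):
                ~(~d <-> d): β-rule — branch into ~d, ~d  //  ~~d, d.
                  branch 1.2.1.2.1 (add ~d, ~d):
                    ○ open, literals {a=0, c=1, d=0, e=1}.
                  branch 1.2.1.2.2 (add ~~d, d):
                    × closes — contains both d and ~d.
          branch 1.2.2 (add ~e, d):
            ~(~c <-> c): β-rule — branch into ~c, ~c  //  ~~c, c.
              branch 1.2.2.1 (add ~c, ~c):
                ~(~d <-> d): β-rule — branch into ~d, ~d  //  ~~d, d.
                  branch 1.2.2.1.1 (add ~d, ~d):
                    × closes — contains both d and ~d.
                  branch 1.2.2.1.2 (add ~~d, d):
                    ○ open, literals {a=0, c=0, d=1, e=0}.
              branch 1.2.2.2 (add ~~c, c):
                ~(~d <-> d): β-rule — branch into ~d, ~d  //  ~~d, d.
                  branch 1.2.2.2.1 (add ~d, ~d):
                    × closes — contains both d and ~d.
                  branch 1.2.2.2.2 (add ~~d, d):
                    ○ open, literals {a=0, c=1, d=1, e=0}.
  branch 2 (add ~(((~a -> ~e) <-> a) | (~d <-> (d -> d)))):
    ~(((~a -> ~e) <-> a) | (~d <-> (d -> d))): α-rule — add ~((~a -> ~e) <-> a), ~(~d <-> (d -> d)).
    ~((~a -> ~e) <-> a): β-rule — branch into (~a -> ~e), ~a  //  ~(~a -> ~e), a.
      branch 2.1 (add (~a -> ~e), ~a):
        ~(~d <-> (d -> d)): β-rule — branch into ~d, ~(d -> d)  //  ~~d, (d -> d).
          branch 2.1.1 (add ~d, ~(d -> d)):
            ~(d -> d): α-rule — add d, ~d.
            × closes — contains both d and ~d.
          branch 2.1.2 (add ~~d, (d -> d)):
            (~a -> ~e): β-rule — branch into ~~a  //  ~e.
              branch 2.1.2.1 (add ~~a):
                × closes — contains both a and ~a.
              branch 2.1.2.2 (add ~e):
                (d -> d): β-rule — branch into ~d  //  d.
                  branch 2.1.2.2.1 (add ~d):
                    × closes — contains both d and ~d.
                  branch 2.1.2.2.2 (add d):
                    ○ open, literals {a=0, d=1, e=0}.
      branch 2.2 (add ~(~a -> ~e), a):
        ~(~a -> ~e): α-rule — add ~a, ~~e.
        × closes — contains both a and ~a.
16 branches closed, 5 open.
An open branch gives a countermodel: a=0, c=0, d=0, e=1 (unmentioned atoms arbitrary); under it the original formula is false.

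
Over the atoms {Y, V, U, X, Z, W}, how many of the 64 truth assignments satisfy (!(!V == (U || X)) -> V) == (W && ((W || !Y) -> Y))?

20

Initial set: {((!(!V == (U || X)) -> V) == (W && ((W || !Y) -> Y)))}.
((!(!V == (U || X)) -> V) == (W && ((W || !Y) -> Y))): β-rule — branch into (!(!V == (U || X)) -> V), (W && ((W || !Y) -> Y))  //  !(!(!V == (U || X)) -> V), !(W && ((W || !Y) -> Y)).
  branch 1 (add (!(!V == (U || X)) -> V), (W && ((W || !Y) -> Y))):
    (W && ((W || !Y) -> Y)): α-rule — add W, ((W || !Y) -> Y).
    (!(!V == (U || X)) -> V): β-rule — branch into !!(!V == (U || X))  //  V.
      branch 1.1 (add !!(!V == (U || X))):
        ((W || !Y) -> Y): β-rule — branch into !(W || !Y)  //  Y.
          branch 1.1.1 (add !(W || !Y)):
            !(W || !Y): α-rule — add !W, !!Y.
            × closes — contains both W and !W.
          branch 1.1.2 (add Y):
            !!(!V == (U || X)): β-rule — branch into !V, (U || X)  //  !!V, !(U || X).
              branch 1.1.2.1 (add !V, (U || X)):
                (U || X): β-rule — branch into U  //  X.
                  branch 1.1.2.1.1 (add U):
                    ○ open, literals {U=true, V=false, W=true, Y=true}.
                  branch 1.1.2.1.2 (add X):
                    ○ open, literals {V=false, W=true, X=true, Y=true}.
              branch 1.1.2.2 (add !!V, !(U || X)):
                !(U || X): α-rule — add !U, !X.
                ○ open, literals {U=false, V=true, W=true, X=false, Y=true}.
      branch 1.2 (add V):
        ((W || !Y) -> Y): β-rule — branch into !(W || !Y)  //  Y.
          branch 1.2.1 (add !(W || !Y)):
            !(W || !Y): α-rule — add !W, !!Y.
            × closes — contains both W and !W.
          branch 1.2.2 (add Y):
            ○ open, literals {V=true, W=true, Y=true}.
  branch 2 (add !(!(!V == (U || X)) -> V), !(W && ((W || !Y) -> Y))):
    !(!(!V == (U || X)) -> V): α-rule — add !(!V == (U || X)), !V.
    !(W && ((W || !Y) -> Y)): β-rule — branch into !W  //  !((W || !Y) -> Y).
      branch 2.1 (add !W):
        !(!V == (U || X)): β-rule — branch into !V, !(U || X)  //  !!V, (U || X).
          branch 2.1.1 (add !V, !(U || X)):
            !(U || X): α-rule — add !U, !X.
            ○ open, literals {U=false, V=false, W=false, X=false}.
          branch 2.1.2 (add !!V, (U || X)):
            × closes — contains both V and !V.
      branch 2.2 (add !((W || !Y) -> Y)):
        !((W || !Y) -> Y): α-rule — add (W || !Y), !Y.
        !(!V == (U || X)): β-rule — branch into !V, !(U || X)  //  !!V, (U || X).
          branch 2.2.1 (add !V, !(U || X)):
            !(U || X): α-rule — add !U, !X.
            (W || !Y): β-rule — branch into W  //  !Y.
              branch 2.2.1.1 (add W):
                ○ open, literals {U=false, V=false, W=true, X=false, Y=false}.
              branch 2.2.1.2 (add !Y):
                ○ open, literals {U=false, V=false, X=false, Y=false}.
          branch 2.2.2 (add !!V, (U || X)):
            × closes — contains both V and !V.
4 branches closed, 7 open.
Each open branch fixes some atoms; the unmentioned ones are free. Counting distinct full assignments: branch {U=true, V=false, W=true, Y=true} (X, Z) contributes 4 new; branch {V=false, W=true, X=true, Y=true} (U, Z) contributes 2 new; branch {U=false, V=true, W=true, X=false, Y=true} (Z) contributes 2 new; branch {V=true, W=true, Y=true} (U, X, Z) contributes 6 new; branch {U=false, V=false, W=false, X=false} (Y, Z) contributes 4 new; branch {U=false, V=false, W=true, X=false, Y=false} (Z) contributes 2 new; branch {U=false, V=false, X=false, Y=false} (Z, W) contributes 0 new. Total: 20.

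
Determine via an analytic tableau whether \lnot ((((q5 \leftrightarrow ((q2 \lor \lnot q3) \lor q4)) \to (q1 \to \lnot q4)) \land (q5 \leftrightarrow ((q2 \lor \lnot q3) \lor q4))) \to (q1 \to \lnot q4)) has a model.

Initial set: {\lnot ((((q5 \leftrightarrow ((q2 \lor \lnot q3) \lor q4)) \to (q1 \to \lnot q4)) \land (q5 \leftrightarrow ((q2 \lor \lnot q3) \lor q4))) \to (q1 \to \lnot q4))}.
\lnot ((((q5 \leftrightarrow ((q2 \lor \lnot q3) \lor q4)) \to (q1 \to \lnot q4)) \land (q5 \leftrightarrow ((q2 \lor \lnot q3) \lor q4))) \to (q1 \to \lnot q4)): α-rule — add (((q5 \leftrightarrow ((q2 \lor \lnot q3) \lor q4)) \to (q1 \to \lnot q4)) \land (q5 \leftrightarrow ((q2 \lor \lnot q3) \lor q4))), \lnot (q1 \to \lnot q4).
(((q5 \leftrightarrow ((q2 \lor \lnot q3) \lor q4)) \to (q1 \to \lnot q4)) \land (q5 \leftrightarrow ((q2 \lor \lnot q3) \lor q4))): α-rule — add ((q5 \leftrightarrow ((q2 \lor \lnot q3) \lor q4)) \to (q1 \to \lnot q4)), (q5 \leftrightarrow ((q2 \lor \lnot q3) \lor q4)).
\lnot (q1 \to \lnot q4): α-rule — add q1, \lnot \lnot q4.
((q5 \leftrightarrow ((q2 \lor \lnot q3) \lor q4)) \to (q1 \to \lnot q4)): β-rule — branch into \lnot (q5 \leftrightarrow ((q2 \lor \lnot q3) \lor q4))  //  (q1 \to \lnot q4).
  branch 1 (add \lnot (q5 \leftrightarrow ((q2 \lor \lnot q3) \lor q4))):
    (q5 \leftrightarrow ((q2 \lor \lnot q3) \lor q4)): β-rule — branch into q5, ((q2 \lor \lnot q3) \lor q4)  //  \lnot q5, \lnot ((q2 \lor \lnot q3) \lor q4).
      branch 1.1 (add q5, ((q2 \lor \lnot q3) \lor q4)):
        \lnot (q5 \leftrightarrow ((q2 \lor \lnot q3) \lor q4)): β-rule — branch into q5, \lnot ((q2 \lor \lnot q3) \lor q4)  //  \lnot q5, ((q2 \lor \lnot q3) \lor q4).
          branch 1.1.1 (add q5, \lnot ((q2 \lor \lnot q3) \lor q4)):
            \lnot ((q2 \lor \lnot q3) \lor q4): α-rule — add \lnot (q2 \lor \lnot q3), \lnot q4.
            × closes — contains both q4 and \lnot q4.
          branch 1.1.2 (add \lnot q5, ((q2 \lor \lnot q3) \lor q4)):
            × closes — contains both q5 and \lnot q5.
      branch 1.2 (add \lnot q5, \lnot ((q2 \lor \lnot q3) \lor q4)):
        \lnot ((q2 \lor \lnot q3) \lor q4): α-rule — add \lnot (q2 \lor \lnot q3), \lnot q4.
        × closes — contains both q4 and \lnot q4.
  branch 2 (add (q1 \to \lnot q4)):
    (q5 \leftrightarrow ((q2 \lor \lnot q3) \lor q4)): β-rule — branch into q5, ((q2 \lor \lnot q3) \lor q4)  //  \lnot q5, \lnot ((q2 \lor \lnot q3) \lor q4).
      branch 2.1 (add q5, ((q2 \lor \lnot q3) \lor q4)):
        (q1 \to \lnot q4): β-rule — branch into \lnot q1  //  \lnot q4.
          branch 2.1.1 (add \lnot q1):
            × closes — contains both q1 and \lnot q1.
          branch 2.1.2 (add \lnot q4):
            × closes — contains both q4 and \lnot q4.
      branch 2.2 (add \lnot q5, \lnot ((q2 \lor \lnot q3) \lor q4)):
        \lnot ((q2 \lor \lnot q3) \lor q4): α-rule — add \lnot (q2 \lor \lnot q3), \lnot q4.
        × closes — contains both q4 and \lnot q4.
All 6 branches close.
Every branch closed; the formula is unsatisfiable.

Unsatisfiable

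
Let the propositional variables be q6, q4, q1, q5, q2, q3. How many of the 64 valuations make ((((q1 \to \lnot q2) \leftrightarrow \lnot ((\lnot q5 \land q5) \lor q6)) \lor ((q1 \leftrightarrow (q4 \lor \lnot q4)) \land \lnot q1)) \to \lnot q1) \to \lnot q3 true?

40

Initial set: {T (((((q1 \to \lnot q2) \leftrightarrow \lnot ((\lnot q5 \land q5) \lor q6)) \lor ((q1 \leftrightarrow (q4 \lor \lnot q4)) \land \lnot q1)) \to \lnot q1) \to \lnot q3)}.
T (((((q1 \to \lnot q2) \leftrightarrow \lnot ((\lnot q5 \land q5) \lor q6)) \lor ((q1 \leftrightarrow (q4 \lor \lnot q4)) \land \lnot q1)) \to \lnot q1) \to \lnot q3): β-rule — branch into F ((((q1 \to \lnot q2) \leftrightarrow \lnot ((\lnot q5 \land q5) \lor q6)) \lor ((q1 \leftrightarrow (q4 \lor \lnot q4)) \land \lnot q1)) \to \lnot q1)  //  T \lnot q3.
  branch 1 (add F ((((q1 \to \lnot q2) \leftrightarrow \lnot ((\lnot q5 \land q5) \lor q6)) \lor ((q1 \leftrightarrow (q4 \lor \lnot q4)) \land \lnot q1)) \to \lnot q1)):
    F ((((q1 \to \lnot q2) \leftrightarrow \lnot ((\lnot q5 \land q5) \lor q6)) \lor ((q1 \leftrightarrow (q4 \lor \lnot q4)) \land \lnot q1)) \to \lnot q1): α-rule — add T (((q1 \to \lnot q2) \leftrightarrow \lnot ((\lnot q5 \land q5) \lor q6)) \lor ((q1 \leftrightarrow (q4 \lor \lnot q4)) \land \lnot q1)), F \lnot q1.
    T (((q1 \to \lnot q2) \leftrightarrow \lnot ((\lnot q5 \land q5) \lor q6)) \lor ((q1 \leftrightarrow (q4 \lor \lnot q4)) \land \lnot q1)): β-rule — branch into T ((q1 \to \lnot q2) \leftrightarrow \lnot ((\lnot q5 \land q5) \lor q6))  //  T ((q1 \leftrightarrow (q4 \lor \lnot q4)) \land \lnot q1).
      branch 1.1 (add T ((q1 \to \lnot q2) \leftrightarrow \lnot ((\lnot q5 \land q5) \lor q6))):
        T ((q1 \to \lnot q2) \leftrightarrow \lnot ((\lnot q5 \land q5) \lor q6)): β-rule — branch into T (q1 \to \lnot q2), T \lnot ((\lnot q5 \land q5) \lor q6)  //  F (q1 \to \lnot q2), F \lnot ((\lnot q5 \land q5) \lor q6).
          branch 1.1.1 (add T (q1 \to \lnot q2), T \lnot ((\lnot q5 \land q5) \lor q6)):
            T \lnot ((\lnot q5 \land q5) \lor q6): α-rule — add F (\lnot q5 \land q5), F q6.
            T (q1 \to \lnot q2): β-rule — branch into F q1  //  T \lnot q2.
              branch 1.1.1.1 (add F q1):
                × closes — contains both q1 and \lnot q1.
              branch 1.1.1.2 (add T \lnot q2):
                F (\lnot q5 \land q5): β-rule — branch into F \lnot q5  //  F q5.
                  branch 1.1.1.2.1 (add F \lnot q5):
                    ○ open, literals {q1=true, q2=false, q5=true, q6=false}.
                  branch 1.1.1.2.2 (add F q5):
                    ○ open, literals {q1=true, q2=false, q5=false, q6=false}.
          branch 1.1.2 (add F (q1 \to \lnot q2), F \lnot ((\lnot q5 \land q5) \lor q6)):
            F (q1 \to \lnot q2): α-rule — add T q1, F \lnot q2.
            F \lnot ((\lnot q5 \land q5) \lor q6): β-rule — branch into T (\lnot q5 \land q5)  //  T q6.
              branch 1.1.2.1 (add T (\lnot q5 \land q5)):
                T (\lnot q5 \land q5): α-rule — add T \lnot q5, T q5.
                × closes — contains both q5 and \lnot q5.
              branch 1.1.2.2 (add T q6):
                ○ open, literals {q1=true, q2=true, q6=true}.
      branch 1.2 (add T ((q1 \leftrightarrow (q4 \lor \lnot q4)) \land \lnot q1)):
        T ((q1 \leftrightarrow (q4 \lor \lnot q4)) \land \lnot q1): α-rule — add T (q1 \leftrightarrow (q4 \lor \lnot q4)), T \lnot q1.
        × closes — contains both q1 and \lnot q1.
  branch 2 (add T \lnot q3):
    ○ open, literals {q3=false}.
3 branches closed, 4 open.
Each open branch fixes some atoms; the unmentioned ones are free. Counting distinct full assignments: branch {q1=true, q2=false, q5=true, q6=false} (q4, q3) contributes 4 new; branch {q1=true, q2=false, q5=false, q6=false} (q4, q3) contributes 4 new; branch {q1=true, q2=true, q6=true} (q4, q5, q3) contributes 8 new; branch {q3=false} (q6, q4, q1, q5, q2) contributes 24 new. Total: 40.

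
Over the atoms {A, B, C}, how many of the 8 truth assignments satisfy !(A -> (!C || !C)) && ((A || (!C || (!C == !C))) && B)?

Initial set: {(!(A -> (!C || !C)) && ((A || (!C || (!C == !C))) && B))}.
(!(A -> (!C || !C)) && ((A || (!C || (!C == !C))) && B)): α-rule — add !(A -> (!C || !C)), ((A || (!C || (!C == !C))) && B).
!(A -> (!C || !C)): α-rule — add A, !(!C || !C).
((A || (!C || (!C == !C))) && B): α-rule — add (A || (!C || (!C == !C))), B.
!(!C || !C): α-rule — add !!C, !!C.
(A || (!C || (!C == !C))): β-rule — branch into A  //  (!C || (!C == !C)).
  branch 1 (add A):
    ○ open, literals {A=true, B=true, C=true}.
  branch 2 (add (!C || (!C == !C))):
    (!C || (!C == !C)): β-rule — branch into !C  //  (!C == !C).
      branch 2.1 (add !C):
        × closes — contains both C and !C.
      branch 2.2 (add (!C == !C)):
        (!C == !C): β-rule — branch into !C, !C  //  !!C, !!C.
          branch 2.2.1 (add !C, !C):
            × closes — contains both C and !C.
          branch 2.2.2 (add !!C, !!C):
            ○ open, literals {A=true, B=true, C=true}.
2 branches closed, 2 open.
Each open branch fixes some atoms; the unmentioned ones are free. Counting distinct full assignments: branch {A=true, B=true, C=true} (none free) contributes 1 new; branch {A=true, B=true, C=true} (none free) contributes 0 new. Total: 1.

1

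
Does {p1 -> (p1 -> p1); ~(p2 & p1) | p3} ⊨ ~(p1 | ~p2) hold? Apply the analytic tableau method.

No

Initial set: {(p1 -> (p1 -> p1)); (~(p2 & p1) | p3); ~~(p1 | ~p2)}.
(p1 -> (p1 -> p1)): β-rule — branch into ~p1  //  (p1 -> p1).
  branch 1 (add ~p1):
    (~(p2 & p1) | p3): β-rule — branch into ~(p2 & p1)  //  p3.
      branch 1.1 (add ~(p2 & p1)):
        ~~(p1 | ~p2): β-rule — branch into p1  //  ~p2.
          branch 1.1.1 (add p1):
            × closes — contains both p1 and ~p1.
          branch 1.1.2 (add ~p2):
            ~(p2 & p1): β-rule — branch into ~p2  //  ~p1.
              branch 1.1.2.1 (add ~p2):
                ○ open, literals {p1=F, p2=F}.
              branch 1.1.2.2 (add ~p1):
                ○ open, literals {p1=F, p2=F}.
      branch 1.2 (add p3):
        ~~(p1 | ~p2): β-rule — branch into p1  //  ~p2.
          branch 1.2.1 (add p1):
            × closes — contains both p1 and ~p1.
          branch 1.2.2 (add ~p2):
            ○ open, literals {p1=F, p2=F, p3=T}.
  branch 2 (add (p1 -> p1)):
    (~(p2 & p1) | p3): β-rule — branch into ~(p2 & p1)  //  p3.
      branch 2.1 (add ~(p2 & p1)):
        ~~(p1 | ~p2): β-rule — branch into p1  //  ~p2.
          branch 2.1.1 (add p1):
            (p1 -> p1): β-rule — branch into ~p1  //  p1.
              branch 2.1.1.1 (add ~p1):
                × closes — contains both p1 and ~p1.
              branch 2.1.1.2 (add p1):
                ~(p2 & p1): β-rule — branch into ~p2  //  ~p1.
                  branch 2.1.1.2.1 (add ~p2):
                    ○ open, literals {p1=T, p2=F}.
                  branch 2.1.1.2.2 (add ~p1):
                    × closes — contains both p1 and ~p1.
          branch 2.1.2 (add ~p2):
            (p1 -> p1): β-rule — branch into ~p1  //  p1.
              branch 2.1.2.1 (add ~p1):
                ~(p2 & p1): β-rule — branch into ~p2  //  ~p1.
                  branch 2.1.2.1.1 (add ~p2):
                    ○ open, literals {p1=F, p2=F}.
                  branch 2.1.2.1.2 (add ~p1):
                    ○ open, literals {p1=F, p2=F}.
              branch 2.1.2.2 (add p1):
                ~(p2 & p1): β-rule — branch into ~p2  //  ~p1.
                  branch 2.1.2.2.1 (add ~p2):
                    ○ open, literals {p1=T, p2=F}.
                  branch 2.1.2.2.2 (add ~p1):
                    × closes — contains both p1 and ~p1.
      branch 2.2 (add p3):
        ~~(p1 | ~p2): β-rule — branch into p1  //  ~p2.
          branch 2.2.1 (add p1):
            (p1 -> p1): β-rule — branch into ~p1  //  p1.
              branch 2.2.1.1 (add ~p1):
                × closes — contains both p1 and ~p1.
              branch 2.2.1.2 (add p1):
                ○ open, literals {p1=T, p3=T}.
          branch 2.2.2 (add ~p2):
            (p1 -> p1): β-rule — branch into ~p1  //  p1.
              branch 2.2.2.1 (add ~p1):
                ○ open, literals {p1=F, p2=F, p3=T}.
              branch 2.2.2.2 (add p1):
                ○ open, literals {p1=T, p2=F, p3=T}.
6 branches closed, 10 open.
An open branch gives a countermodel: p1=F, p2=F (unmentioned atoms arbitrary); the premises hold there but the conclusion fails.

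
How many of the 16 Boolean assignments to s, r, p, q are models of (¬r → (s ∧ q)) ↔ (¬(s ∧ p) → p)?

Initial set: {T ((¬r → (s ∧ q)) ↔ (¬(s ∧ p) → p))}.
T ((¬r → (s ∧ q)) ↔ (¬(s ∧ p) → p)): β-rule — branch into T (¬r → (s ∧ q)), T (¬(s ∧ p) → p)  //  F (¬r → (s ∧ q)), F (¬(s ∧ p) → p).
  branch 1 (add T (¬r → (s ∧ q)), T (¬(s ∧ p) → p)):
    T (¬r → (s ∧ q)): β-rule — branch into F ¬r  //  T (s ∧ q).
      branch 1.1 (add F ¬r):
        T (¬(s ∧ p) → p): β-rule — branch into F ¬(s ∧ p)  //  T p.
          branch 1.1.1 (add F ¬(s ∧ p)):
            F ¬(s ∧ p): α-rule — add T s, T p.
            ○ open, literals {p=1, r=1, s=1}.
          branch 1.1.2 (add T p):
            ○ open, literals {p=1, r=1}.
      branch 1.2 (add T (s ∧ q)):
        T (s ∧ q): α-rule — add T s, T q.
        T (¬(s ∧ p) → p): β-rule — branch into F ¬(s ∧ p)  //  T p.
          branch 1.2.1 (add F ¬(s ∧ p)):
            F ¬(s ∧ p): α-rule — add T s, T p.
            ○ open, literals {p=1, q=1, s=1}.
          branch 1.2.2 (add T p):
            ○ open, literals {p=1, q=1, s=1}.
  branch 2 (add F (¬r → (s ∧ q)), F (¬(s ∧ p) → p)):
    F (¬r → (s ∧ q)): α-rule — add T ¬r, F (s ∧ q).
    F (¬(s ∧ p) → p): α-rule — add T ¬(s ∧ p), F p.
    F (s ∧ q): β-rule — branch into F s  //  F q.
      branch 2.1 (add F s):
        T ¬(s ∧ p): β-rule — branch into F s  //  F p.
          branch 2.1.1 (add F s):
            ○ open, literals {p=0, r=0, s=0}.
          branch 2.1.2 (add F p):
            ○ open, literals {p=0, r=0, s=0}.
      branch 2.2 (add F q):
        T ¬(s ∧ p): β-rule — branch into F s  //  F p.
          branch 2.2.1 (add F s):
            ○ open, literals {p=0, q=0, r=0, s=0}.
          branch 2.2.2 (add F p):
            ○ open, literals {p=0, q=0, r=0}.
0 branches closed, 8 open.
Each open branch fixes some atoms; the unmentioned ones are free. Counting distinct full assignments: branch {p=1, r=1, s=1} (q) contributes 2 new; branch {p=1, r=1} (s, q) contributes 2 new; branch {p=1, q=1, s=1} (r) contributes 1 new; branch {p=1, q=1, s=1} (r) contributes 0 new; branch {p=0, r=0, s=0} (q) contributes 2 new; branch {p=0, r=0, s=0} (q) contributes 0 new; branch {p=0, q=0, r=0, s=0} (none free) contributes 0 new; branch {p=0, q=0, r=0} (s) contributes 1 new. Total: 8.

8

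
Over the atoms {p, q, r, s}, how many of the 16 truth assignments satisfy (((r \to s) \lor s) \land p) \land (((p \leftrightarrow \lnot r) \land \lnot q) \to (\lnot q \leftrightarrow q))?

Initial set: {((((r \to s) \lor s) \land p) \land (((p \leftrightarrow \lnot r) \land \lnot q) \to (\lnot q \leftrightarrow q)))}.
((((r \to s) \lor s) \land p) \land (((p \leftrightarrow \lnot r) \land \lnot q) \to (\lnot q \leftrightarrow q))): α-rule — add (((r \to s) \lor s) \land p), (((p \leftrightarrow \lnot r) \land \lnot q) \to (\lnot q \leftrightarrow q)).
(((r \to s) \lor s) \land p): α-rule — add ((r \to s) \lor s), p.
(((p \leftrightarrow \lnot r) \land \lnot q) \to (\lnot q \leftrightarrow q)): β-rule — branch into \lnot ((p \leftrightarrow \lnot r) \land \lnot q)  //  (\lnot q \leftrightarrow q).
  branch 1 (add \lnot ((p \leftrightarrow \lnot r) \land \lnot q)):
    ((r \to s) \lor s): β-rule — branch into (r \to s)  //  s.
      branch 1.1 (add (r \to s)):
        \lnot ((p \leftrightarrow \lnot r) \land \lnot q): β-rule — branch into \lnot (p \leftrightarrow \lnot r)  //  \lnot \lnot q.
          branch 1.1.1 (add \lnot (p \leftrightarrow \lnot r)):
            (r \to s): β-rule — branch into \lnot r  //  s.
              branch 1.1.1.1 (add \lnot r):
                \lnot (p \leftrightarrow \lnot r): β-rule — branch into p, \lnot \lnot r  //  \lnot p, \lnot r.
                  branch 1.1.1.1.1 (add p, \lnot \lnot r):
                    × closes — contains both r and \lnot r.
                  branch 1.1.1.1.2 (add \lnot p, \lnot r):
                    × closes — contains both p and \lnot p.
              branch 1.1.1.2 (add s):
                \lnot (p \leftrightarrow \lnot r): β-rule — branch into p, \lnot \lnot r  //  \lnot p, \lnot r.
                  branch 1.1.1.2.1 (add p, \lnot \lnot r):
                    ○ open, literals {p=true, r=true, s=true}.
                  branch 1.1.1.2.2 (add \lnot p, \lnot r):
                    × closes — contains both p and \lnot p.
          branch 1.1.2 (add \lnot \lnot q):
            (r \to s): β-rule — branch into \lnot r  //  s.
              branch 1.1.2.1 (add \lnot r):
                ○ open, literals {p=true, q=true, r=false}.
              branch 1.1.2.2 (add s):
                ○ open, literals {p=true, q=true, s=true}.
      branch 1.2 (add s):
        \lnot ((p \leftrightarrow \lnot r) \land \lnot q): β-rule — branch into \lnot (p \leftrightarrow \lnot r)  //  \lnot \lnot q.
          branch 1.2.1 (add \lnot (p \leftrightarrow \lnot r)):
            \lnot (p \leftrightarrow \lnot r): β-rule — branch into p, \lnot \lnot r  //  \lnot p, \lnot r.
              branch 1.2.1.1 (add p, \lnot \lnot r):
                ○ open, literals {p=true, r=true, s=true}.
              branch 1.2.1.2 (add \lnot p, \lnot r):
                × closes — contains both p and \lnot p.
          branch 1.2.2 (add \lnot \lnot q):
            ○ open, literals {p=true, q=true, s=true}.
  branch 2 (add (\lnot q \leftrightarrow q)):
    ((r \to s) \lor s): β-rule — branch into (r \to s)  //  s.
      branch 2.1 (add (r \to s)):
        (\lnot q \leftrightarrow q): β-rule — branch into \lnot q, q  //  \lnot \lnot q, \lnot q.
          branch 2.1.1 (add \lnot q, q):
            × closes — contains both q and \lnot q.
          branch 2.1.2 (add \lnot \lnot q, \lnot q):
            × closes — contains both q and \lnot q.
      branch 2.2 (add s):
        (\lnot q \leftrightarrow q): β-rule — branch into \lnot q, q  //  \lnot \lnot q, \lnot q.
          branch 2.2.1 (add \lnot q, q):
            × closes — contains both q and \lnot q.
          branch 2.2.2 (add \lnot \lnot q, \lnot q):
            × closes — contains both q and \lnot q.
8 branches closed, 5 open.
Each open branch fixes some atoms; the unmentioned ones are free. Counting distinct full assignments: branch {p=true, r=true, s=true} (q) contributes 2 new; branch {p=true, q=true, r=false} (s) contributes 2 new; branch {p=true, q=true, s=true} (r) contributes 0 new; branch {p=true, r=true, s=true} (q) contributes 0 new; branch {p=true, q=true, s=true} (r) contributes 0 new. Total: 4.

4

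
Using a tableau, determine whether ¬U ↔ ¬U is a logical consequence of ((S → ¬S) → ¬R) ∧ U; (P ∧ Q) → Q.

Initial set: {(((S → ¬S) → ¬R) ∧ U); ((P ∧ Q) → Q); ¬(¬U ↔ ¬U)}.
(((S → ¬S) → ¬R) ∧ U): α-rule — add ((S → ¬S) → ¬R), U.
((P ∧ Q) → Q): β-rule — branch into ¬(P ∧ Q)  //  Q.
  branch 1 (add ¬(P ∧ Q)):
    ¬(¬U ↔ ¬U): β-rule — branch into ¬U, ¬¬U  //  ¬¬U, ¬U.
      branch 1.1 (add ¬U, ¬¬U):
        × closes — contains both U and ¬U.
      branch 1.2 (add ¬¬U, ¬U):
        × closes — contains both U and ¬U.
  branch 2 (add Q):
    ¬(¬U ↔ ¬U): β-rule — branch into ¬U, ¬¬U  //  ¬¬U, ¬U.
      branch 2.1 (add ¬U, ¬¬U):
        × closes — contains both U and ¬U.
      branch 2.2 (add ¬¬U, ¬U):
        × closes — contains both U and ¬U.
All 4 branches close.
Every branch closed, so the premises entail the conclusion.

Yes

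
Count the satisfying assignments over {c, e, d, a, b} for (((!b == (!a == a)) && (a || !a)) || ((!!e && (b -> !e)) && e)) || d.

28

Initial set: {T ((((!b == (!a == a)) && (a || !a)) || ((!!e && (b -> !e)) && e)) || d)}.
T ((((!b == (!a == a)) && (a || !a)) || ((!!e && (b -> !e)) && e)) || d): β-rule — branch into T (((!b == (!a == a)) && (a || !a)) || ((!!e && (b -> !e)) && e))  //  T d.
  branch 1 (add T (((!b == (!a == a)) && (a || !a)) || ((!!e && (b -> !e)) && e))):
    T (((!b == (!a == a)) && (a || !a)) || ((!!e && (b -> !e)) && e)): β-rule — branch into T ((!b == (!a == a)) && (a || !a))  //  T ((!!e && (b -> !e)) && e).
      branch 1.1 (add T ((!b == (!a == a)) && (a || !a))):
        T ((!b == (!a == a)) && (a || !a)): α-rule — add T (!b == (!a == a)), T (a || !a).
        T (!b == (!a == a)): β-rule — branch into T !b, T (!a == a)  //  F !b, F (!a == a).
          branch 1.1.1 (add T !b, T (!a == a)):
            T (a || !a): β-rule — branch into T a  //  T !a.
              branch 1.1.1.1 (add T a):
                T (!a == a): β-rule — branch into T !a, T a  //  F !a, F a.
                  branch 1.1.1.1.1 (add T !a, T a):
                    × closes — contains both a and !a.
                  branch 1.1.1.1.2 (add F !a, F a):
                    × closes — contains both a and !a.
              branch 1.1.1.2 (add T !a):
                T (!a == a): β-rule — branch into T !a, T a  //  F !a, F a.
                  branch 1.1.1.2.1 (add T !a, T a):
                    × closes — contains both a and !a.
                  branch 1.1.1.2.2 (add F !a, F a):
                    × closes — contains both a and !a.
          branch 1.1.2 (add F !b, F (!a == a)):
            T (a || !a): β-rule — branch into T a  //  T !a.
              branch 1.1.2.1 (add T a):
                F (!a == a): β-rule — branch into T !a, F a  //  F !a, T a.
                  branch 1.1.2.1.1 (add T !a, F a):
                    × closes — contains both a and !a.
                  branch 1.1.2.1.2 (add F !a, T a):
                    ○ open, literals {a=true, b=true}.
              branch 1.1.2.2 (add T !a):
                F (!a == a): β-rule — branch into T !a, F a  //  F !a, T a.
                  branch 1.1.2.2.1 (add T !a, F a):
                    ○ open, literals {a=false, b=true}.
                  branch 1.1.2.2.2 (add F !a, T a):
                    × closes — contains both a and !a.
      branch 1.2 (add T ((!!e && (b -> !e)) && e)):
        T ((!!e && (b -> !e)) && e): α-rule — add T (!!e && (b -> !e)), T e.
        T (!!e && (b -> !e)): α-rule — add T !!e, T (b -> !e).
        T !!e: drop double negation, giving T e.
        T (b -> !e): β-rule — branch into F b  //  T !e.
          branch 1.2.1 (add F b):
            ○ open, literals {b=false, e=true}.
          branch 1.2.2 (add T !e):
            × closes — contains both e and !e.
  branch 2 (add T d):
    ○ open, literals {d=true}.
7 branches closed, 4 open.
Each open branch fixes some atoms; the unmentioned ones are free. Counting distinct full assignments: branch {a=true, b=true} (c, e, d) contributes 8 new; branch {a=false, b=true} (c, e, d) contributes 8 new; branch {b=false, e=true} (c, d, a) contributes 8 new; branch {d=true} (c, e, a, b) contributes 4 new. Total: 28.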